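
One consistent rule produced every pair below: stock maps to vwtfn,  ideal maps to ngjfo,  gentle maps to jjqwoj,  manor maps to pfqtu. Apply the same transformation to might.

Two shifts are in play — +5 for a/e/i/o/u, +3 for every other letter.
On might: m(cons)+3=p, i(vowel)+5=n, g(cons)+3=j, h(cons)+3=k, t(cons)+3=w.

pnjkw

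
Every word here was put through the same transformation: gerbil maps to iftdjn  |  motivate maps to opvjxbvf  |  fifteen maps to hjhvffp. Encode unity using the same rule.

vpjva

The shift depends on letter class: consonant g→i is +2, but vowel e→f is +1. Vowels shift forward by 1 and consonants shift forward by 2.
Applying it to unity: u(vowel)+1=v, n(cons)+2=p, i(vowel)+1=j, t(cons)+2=v, y(cons)+2=a.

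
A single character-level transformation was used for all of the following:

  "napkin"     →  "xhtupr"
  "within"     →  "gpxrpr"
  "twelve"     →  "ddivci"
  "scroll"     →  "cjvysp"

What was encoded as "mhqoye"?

camera

Shifts by position in napkin: pos 0: n→x (+10), pos 1: a→h (+7), pos 2: p→t (+4), pos 3: k→u (+10), pos 4: i→p (+7), pos 5: n→r (+4) — repeating every 3. The shifts repeat in a cycle of length 3: positions 0,1,… shift by +10, +7, +4, then the pattern repeats.
Decoding mhqoye: m−10=c, h−7=a, q−4=m, o−10=e, y−7=r, e−4=a.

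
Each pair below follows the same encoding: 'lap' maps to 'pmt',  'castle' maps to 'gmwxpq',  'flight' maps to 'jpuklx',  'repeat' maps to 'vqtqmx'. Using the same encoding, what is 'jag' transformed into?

nmk

The shift depends on letter class: consonant l→p is +4, but vowel a→m is +12. Two shifts are in play — +12 for a/e/i/o/u, +4 for every other letter.
Applying it to jag: j(cons)+4=n, a(vowel)+12=m, g(cons)+4=k.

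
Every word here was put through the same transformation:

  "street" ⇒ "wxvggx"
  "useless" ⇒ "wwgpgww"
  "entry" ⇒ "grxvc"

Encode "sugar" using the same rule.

The shift depends on letter class: consonant s→w is +4, but vowel e→g is +2. The rule splits by letter class: vowels +2, consonants +4.
Applying it to sugar: s(cons)+4=w, u(vowel)+2=w, g(cons)+4=k, a(vowel)+2=c, r(cons)+4=v.

wwkcv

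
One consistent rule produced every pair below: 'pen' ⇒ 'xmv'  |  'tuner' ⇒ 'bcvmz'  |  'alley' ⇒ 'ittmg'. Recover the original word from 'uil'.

mad

Each letter is shifted forward by 8 in the alphabet (a Caesar shift of +8).
Decoding uil: u−8=m, i−8=a, l−8=d.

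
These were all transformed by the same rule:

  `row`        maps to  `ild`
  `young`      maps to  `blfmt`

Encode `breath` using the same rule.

Each pair mirrors across the alphabet (r↔i, o↔l, w↔d): positions sum to 25. Letters are reflected about the middle of the alphabet (position → 25−position): Atbash.
On breath: b↔y, r↔i, e↔v, a↔z, t↔g, h↔s.

yivzgs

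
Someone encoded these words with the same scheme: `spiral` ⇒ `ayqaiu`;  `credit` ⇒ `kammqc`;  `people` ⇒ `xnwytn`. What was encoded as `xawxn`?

proof

Shifts by position in spiral: pos 0: s→a (+8), pos 1: p→y (+9), pos 2: i→q (+8), pos 3: r→a (+9) — repeating every 2. It's a Vigenère-style cipher with numeric key [8,9]: position i shifts by key[i mod 2].
Decoding xawxn: x−8=p, a−9=r, w−8=o, x−9=o, n−8=f.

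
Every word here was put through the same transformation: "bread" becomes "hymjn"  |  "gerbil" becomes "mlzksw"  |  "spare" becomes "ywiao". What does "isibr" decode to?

In bread: b→h is +6, r→y is +7, e→m is +8, a→j is +9 — the shift increases by 1 each position. The shift increases by 1 at each position, starting from +6: 6, 7, 8, ….
Reversing it on isibr: i−6=c, s−7=l, i−8=a, b−9=s, r−10=h.

clash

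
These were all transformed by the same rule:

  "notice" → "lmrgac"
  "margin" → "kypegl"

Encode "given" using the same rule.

Every letter moves 24 places later in the alphabet, wrapping around z→a.
On given: g+24=e, i+24=g, v+24=t, e+24=c, n+24=l.

egtcl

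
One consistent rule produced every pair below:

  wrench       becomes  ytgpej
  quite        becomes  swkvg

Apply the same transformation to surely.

uwtgna

Compare letters: w→y is +2, r→t is +2, e→g is +2 — a constant shift. This is a Caesar cipher with shift 2.
For surely: s+2=u, u+2=w, r+2=t, e+2=g, l+2=n, y+2=a.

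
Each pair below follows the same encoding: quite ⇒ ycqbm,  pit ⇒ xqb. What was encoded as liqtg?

Compare letters: q→y is +8, u→c is +8, i→q is +8 — a constant shift. This is a Caesar cipher with shift 8.
Reversing it on liqtg: l−8=d, i−8=a, q−8=i, t−8=l, g−8=y.

daily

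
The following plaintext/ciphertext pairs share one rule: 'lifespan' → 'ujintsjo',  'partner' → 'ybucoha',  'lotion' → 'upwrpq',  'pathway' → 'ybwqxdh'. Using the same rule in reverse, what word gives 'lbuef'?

carve

Shifts by position in lifespan: pos 0: l→u (+9), pos 1: i→j (+1), pos 2: f→i (+3), pos 3: e→n (+9), pos 4: s→t (+1), pos 5: p→s (+3) — repeating every 3. It's a Vigenère-style cipher with numeric key [9,1,3]: position i shifts by key[i mod 3].
Reversing it on lbuef: l−9=c, b−1=a, u−3=r, e−9=v, f−1=e.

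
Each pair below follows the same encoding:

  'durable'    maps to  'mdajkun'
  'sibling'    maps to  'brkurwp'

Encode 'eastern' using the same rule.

It's a constant shift of +9 (ROT9).
On eastern: e+9=n, a+9=j, s+9=b, t+9=c, e+9=n, r+9=a, n+9=w.

njbcnaw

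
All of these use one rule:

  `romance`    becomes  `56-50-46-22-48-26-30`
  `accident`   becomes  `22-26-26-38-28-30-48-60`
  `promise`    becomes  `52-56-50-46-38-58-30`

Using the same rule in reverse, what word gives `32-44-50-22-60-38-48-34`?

floating

With a=1..z=26, the number is 2·pos + 20.
Decoding 32-44-50-22-60-38-48-34: 32→(32−20)÷2=6=f, 44→(44−20)÷2=12=l, 50→(50−20)÷2=15=o, 22→(22−20)÷2=1=a, 60→(60−20)÷2=20=t, 38→(38−20)÷2=9=i, 48→(48−20)÷2=14=n, 34→(34−20)÷2=7=g.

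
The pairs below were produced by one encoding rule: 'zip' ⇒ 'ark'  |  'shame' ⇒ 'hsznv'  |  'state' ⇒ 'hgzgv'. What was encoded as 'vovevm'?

Each pair mirrors across the alphabet (z↔a, i↔r, p↔k): positions sum to 25. Letters are reflected about the middle of the alphabet (position → 25−position): Atbash.
Decoding vovevm: v↔e, o↔l, v↔e, e↔v, v↔e, m↔n.

eleven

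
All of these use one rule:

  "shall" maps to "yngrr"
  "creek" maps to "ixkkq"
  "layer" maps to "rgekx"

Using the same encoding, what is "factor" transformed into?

lgizux

Each letter is shifted forward by 6 in the alphabet (a Caesar shift of +6).
For factor: f+6=l, a+6=g, c+6=i, t+6=z, o+6=u, r+6=x.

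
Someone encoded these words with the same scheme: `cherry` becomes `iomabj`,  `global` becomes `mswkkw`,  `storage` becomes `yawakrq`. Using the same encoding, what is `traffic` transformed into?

zyiopto

Letter i (0-indexed) is shifted by i+6, so successive shifts are 6, 7, 8, ….
On traffic: t+6=z, r+7=y, a+8=i, f+9=o, f+10=p, i+11=t, c+12=o.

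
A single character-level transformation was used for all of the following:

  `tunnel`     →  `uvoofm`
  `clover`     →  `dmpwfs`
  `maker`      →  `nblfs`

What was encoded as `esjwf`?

Compare letters: t→u is +1, u→v is +1, n→o is +1 — a constant shift. Every letter moves 1 place later in the alphabet, wrapping around z→a.
Reversing it on esjwf: e−1=d, s−1=r, j−1=i, w−1=v, f−1=e.

drive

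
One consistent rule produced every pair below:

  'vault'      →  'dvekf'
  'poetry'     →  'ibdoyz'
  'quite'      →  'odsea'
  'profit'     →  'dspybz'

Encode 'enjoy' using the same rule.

iytxo

The output letters match the input read backwards, each shifted +10: vault reversed is tluav. The word is reversed, then every letter is shifted forward by 10.
On enjoy: reverse → yojne; then shift: y+10=i, o+10=y, j+10=t, n+10=x, e+10=o.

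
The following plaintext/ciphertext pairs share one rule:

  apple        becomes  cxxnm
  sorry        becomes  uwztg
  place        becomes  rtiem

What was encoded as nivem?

Shifts by position in apple: pos 0: a→c (+2), pos 1: p→x (+8), pos 2: p→x (+8), pos 3: l→n (+2), pos 4: e→m (+8) — repeating every 3. It's a Vigenère-style cipher with numeric key [2,8,8]: position i shifts by key[i mod 3].
Undoing it on nivem: n−2=l, i−8=a, v−8=n, e−2=c, m−8=e.

lance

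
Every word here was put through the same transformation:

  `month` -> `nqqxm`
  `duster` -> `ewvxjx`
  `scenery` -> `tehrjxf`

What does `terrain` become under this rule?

uguvfou

In month: m→n is +1, o→q is +2, n→q is +3, t→x is +4 — the shift increases by 1 each position. The shift increases by 1 at each position, starting from +1: 1, 2, 3, ….
Applying it to terrain: t+1=u, e+2=g, r+3=u, r+4=v, a+5=f, i+6=o, n+7=u.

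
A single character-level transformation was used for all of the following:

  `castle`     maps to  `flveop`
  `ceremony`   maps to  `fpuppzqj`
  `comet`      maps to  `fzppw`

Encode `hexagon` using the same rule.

A repeating key of period 2 is used — shifts +3, +11 over and over.
Applying it to hexagon: h+3=k, e+11=p, x+3=a, a+11=l, g+3=j, o+11=z, n+3=q.

kpaljzq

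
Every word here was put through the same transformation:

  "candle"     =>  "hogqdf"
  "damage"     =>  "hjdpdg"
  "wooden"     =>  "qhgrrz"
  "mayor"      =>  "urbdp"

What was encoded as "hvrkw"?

those

The output letters match the input read backwards, each shifted +3: candle reversed is eldnac. The word is reversed, then every letter is shifted forward by 3.
Decoding hvrkw: shift back: h−3=e, v−3=s, r−3=o, k−3=h, w−3=t → esoht; then reverse → those.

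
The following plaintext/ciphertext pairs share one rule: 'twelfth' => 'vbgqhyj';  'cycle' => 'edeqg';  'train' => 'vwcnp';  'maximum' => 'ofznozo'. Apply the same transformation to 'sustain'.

uzuycnp

Shifts by position in twelfth: pos 0: t→v (+2), pos 1: w→b (+5), pos 2: e→g (+2), pos 3: l→q (+5) — repeating every 2. A repeating key of period 2 is used — shifts +2, +5 over and over.
Applying it to sustain: s+2=u, u+5=z, s+2=u, t+5=y, a+2=c, i+5=n, n+2=p.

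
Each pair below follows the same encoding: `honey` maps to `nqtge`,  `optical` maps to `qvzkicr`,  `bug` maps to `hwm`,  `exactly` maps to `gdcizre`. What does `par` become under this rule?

vcx

Vowels shift forward by 2 and consonants shift forward by 6.
On par: p(cons)+6=v, a(vowel)+2=c, r(cons)+6=x.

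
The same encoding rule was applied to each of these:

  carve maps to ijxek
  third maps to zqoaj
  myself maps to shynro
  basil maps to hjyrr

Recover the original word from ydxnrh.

surely

Shifts by position in carve: pos 0: c→i (+6), pos 1: a→j (+9), pos 2: r→x (+6), pos 3: v→e (+9) — repeating every 2. A repeating key of period 2 is used — shifts +6, +9 over and over.
Undoing it on ydxnrh: y−6=s, d−9=u, x−6=r, n−9=e, r−6=l, h−9=y.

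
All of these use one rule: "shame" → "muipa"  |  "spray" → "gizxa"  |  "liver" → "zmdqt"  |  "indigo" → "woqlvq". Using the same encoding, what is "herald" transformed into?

ltizmp

The output letters match the input read backwards, each shifted +8: shame reversed is emahs. The word is reversed, then every letter is shifted forward by 8.
On herald: reverse → dlareh; then shift: d+8=l, l+8=t, a+8=i, r+8=z, e+8=m, h+8=p.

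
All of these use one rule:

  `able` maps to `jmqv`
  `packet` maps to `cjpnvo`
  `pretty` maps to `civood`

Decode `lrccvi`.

supper

a(0)→j(9) and b(1)→m(12) fit y≡3x+9 (mod 26); the inverse of 3 mod 26 is 9. This is an affine cipher: with a=0,…,z=25, each position x becomes (3x+9) mod 26.
Undoing it on lrccvi: l(11)→9·(11−9)≡18=s; r(17)→9·(17−9)≡20=u; c(2)→9·(2−9)≡15=p; c(2)→9·(2−9)≡15=p; v(21)→9·(21−9)≡4=e; i(8)→9·(8−9)≡17=r (all mod 26).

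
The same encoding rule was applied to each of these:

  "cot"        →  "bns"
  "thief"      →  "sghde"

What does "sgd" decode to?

the

Compare letters: c→b is +25, o→n is +25, t→s is +25 — a constant shift. This is a Caesar cipher with shift 25.
Reversing it on sgd: s−25=t, g−25=h, d−25=e.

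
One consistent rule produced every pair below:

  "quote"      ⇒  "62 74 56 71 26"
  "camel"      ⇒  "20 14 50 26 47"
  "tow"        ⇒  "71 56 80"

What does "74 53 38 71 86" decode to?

With a=1..z=26, the number is 3·pos + 11.
Reversing it on 74 53 38 71 86: 74→(74−11)÷3=21=u, 53→(53−11)÷3=14=n, 38→(38−11)÷3=9=i, 71→(71−11)÷3=20=t, 86→(86−11)÷3=25=y.

unity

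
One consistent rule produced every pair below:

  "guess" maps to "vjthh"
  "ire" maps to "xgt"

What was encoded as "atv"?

Compare letters: g→v is +15, u→j is +15, e→t is +15 — a constant shift. It's a constant shift of +15 (ROT15).
Undoing it on atv: a−15=l, t−15=e, v−15=g.

leg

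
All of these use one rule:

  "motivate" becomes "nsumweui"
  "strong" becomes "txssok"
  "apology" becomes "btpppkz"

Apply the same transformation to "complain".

A repeating key of period 2 is used — shifts +1, +4 over and over.
For complain: c+1=d, o+4=s, m+1=n, p+4=t, l+1=m, a+4=e, i+1=j, n+4=r.

dsntmejr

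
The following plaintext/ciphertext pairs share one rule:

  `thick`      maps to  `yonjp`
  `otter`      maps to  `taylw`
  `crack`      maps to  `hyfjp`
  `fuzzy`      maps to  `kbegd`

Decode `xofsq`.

shall

The shifts repeat in a cycle of length 2: positions 0,1,… shift by +5, +7, then the pattern repeats.
Undoing it on xofsq: x−5=s, o−7=h, f−5=a, s−7=l, q−5=l.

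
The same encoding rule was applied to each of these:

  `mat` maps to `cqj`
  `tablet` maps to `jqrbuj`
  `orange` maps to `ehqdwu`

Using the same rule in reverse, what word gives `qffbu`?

apple

Compare letters: m→c is +16, a→q is +16, t→j is +16 — a constant shift. Every letter moves 16 places later in the alphabet, wrapping around z→a.
Decoding qffbu: q−16=a, f−16=p, f−16=p, b−16=l, u−16=e.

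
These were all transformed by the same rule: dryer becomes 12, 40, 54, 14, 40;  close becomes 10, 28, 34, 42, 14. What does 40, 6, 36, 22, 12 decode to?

rapid

d(#4)→12 and r(#18)→40: differences scale by 2, so n = 2·pos + 4. The formula is n = 2×(alphabet index, a=1) + 4.
Undoing it on 40, 6, 36, 22, 12: 40→(40−4)÷2=18=r, 6→(6−4)÷2=1=a, 36→(36−4)÷2=16=p, 22→(22−4)÷2=9=i, 12→(12−4)÷2=4=d.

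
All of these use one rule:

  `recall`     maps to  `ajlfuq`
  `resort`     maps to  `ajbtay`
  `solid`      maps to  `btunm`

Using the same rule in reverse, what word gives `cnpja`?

Shifts by position in recall: pos 0: r→a (+9), pos 1: e→j (+5), pos 2: c→l (+9), pos 3: a→f (+5) — repeating every 2. A repeating key of period 2 is used — shifts +9, +5 over and over.
Undoing it on cnpja: c−9=t, n−5=i, p−9=g, j−5=e, a−9=r.

tiger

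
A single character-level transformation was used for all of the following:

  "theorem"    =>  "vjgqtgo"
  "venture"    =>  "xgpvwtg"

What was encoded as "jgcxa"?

heavy

Compare letters: t→v is +2, h→j is +2, e→g is +2 — a constant shift. This is a Caesar cipher with shift 2.
Undoing it on jgcxa: j−2=h, g−2=e, c−2=a, x−2=v, a−2=y.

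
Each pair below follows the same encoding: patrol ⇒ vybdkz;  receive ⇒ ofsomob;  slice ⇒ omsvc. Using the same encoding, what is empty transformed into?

Two steps: reverse the string, then apply a Caesar shift of +10.
Applying it to empty: reverse → ytpme; then shift: y+10=i, t+10=d, p+10=z, m+10=w, e+10=o.

idzwo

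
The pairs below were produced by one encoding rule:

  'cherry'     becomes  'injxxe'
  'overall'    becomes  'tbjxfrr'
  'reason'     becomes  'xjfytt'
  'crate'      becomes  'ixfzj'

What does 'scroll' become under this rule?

Two shifts are in play — +5 for a/e/i/o/u, +6 for every other letter.
On scroll: s(cons)+6=y, c(cons)+6=i, r(cons)+6=x, o(vowel)+5=t, l(cons)+6=r, l(cons)+6=r.

yixtrr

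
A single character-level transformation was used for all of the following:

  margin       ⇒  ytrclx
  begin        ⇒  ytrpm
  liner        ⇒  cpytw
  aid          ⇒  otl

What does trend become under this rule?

oypce

The output letters match the input read backwards, each shifted +11: margin reversed is nigram. Read the word backwards and shift each letter +11.
Applying it to trend: reverse → dnert; then shift: d+11=o, n+11=y, e+11=p, r+11=c, t+11=e.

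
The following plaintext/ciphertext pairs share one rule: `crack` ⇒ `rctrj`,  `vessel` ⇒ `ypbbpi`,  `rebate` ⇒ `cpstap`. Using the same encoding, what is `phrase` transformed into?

c(2)→r(17) and r(17)→c(2) fit y≡25x+19 (mod 26); the inverse of 25 mod 26 is 25. This is an affine cipher: with a=0,…,z=25, each position x becomes (25x+19) mod 26.
Applying it to phrase: p(15)→25·15+19≡4=e; h(7)→25·7+19≡12=m; r(17)→25·17+19≡2=c; a(0)→25·0+19≡19=t; s(18)→25·18+19≡1=b; e(4)→25·4+19≡15=p (all mod 26).

emctbp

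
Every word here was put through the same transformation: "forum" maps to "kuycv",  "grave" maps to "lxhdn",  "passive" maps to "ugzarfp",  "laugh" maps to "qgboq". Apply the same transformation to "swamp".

xchuy

In forum: f→k is +5, o→u is +6, r→y is +7, u→c is +8 — the shift increases by 1 each position. Letter i (0-indexed) is shifted by i+5, so successive shifts are 5, 6, 7, ….
On swamp: s+5=x, w+6=c, a+7=h, m+8=u, p+9=y.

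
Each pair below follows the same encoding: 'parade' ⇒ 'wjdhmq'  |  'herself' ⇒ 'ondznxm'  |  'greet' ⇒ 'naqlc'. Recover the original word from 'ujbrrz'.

napkin

Shifts by position in parade: pos 0: p→w (+7), pos 1: a→j (+9), pos 2: r→d (+12), pos 3: a→h (+7), pos 4: d→m (+9), pos 5: e→q (+12) — repeating every 3. A repeating key of period 3 is used — shifts +7, +9, +12 over and over.
Reversing it on ujbrrz: u−7=n, j−9=a, b−12=p, r−7=k, r−9=i, z−12=n.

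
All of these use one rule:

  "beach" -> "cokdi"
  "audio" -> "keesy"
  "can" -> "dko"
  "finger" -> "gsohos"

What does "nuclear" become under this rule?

oedmoks

The shift depends on letter class: consonant b→c is +1, but vowel e→o is +10. The rule splits by letter class: vowels +10, consonants +1.
Applying it to nuclear: n(cons)+1=o, u(vowel)+10=e, c(cons)+1=d, l(cons)+1=m, e(vowel)+10=o, a(vowel)+10=k, r(cons)+1=s.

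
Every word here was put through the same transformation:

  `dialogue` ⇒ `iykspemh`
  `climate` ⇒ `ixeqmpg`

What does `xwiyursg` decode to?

conquest

The output letters match the input read backwards, each shifted +4: dialogue reversed is eugolaid. Read the word backwards and shift each letter +4.
Decoding xwiyursg: shift back: x−4=t, w−4=s, i−4=e, y−4=u, u−4=q, r−4=n, s−4=o, g−4=c → tseuqnoc; then reverse → conquest.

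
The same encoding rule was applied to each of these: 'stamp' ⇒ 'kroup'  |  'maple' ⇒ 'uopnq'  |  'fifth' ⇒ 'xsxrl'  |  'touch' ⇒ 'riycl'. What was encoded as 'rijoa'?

today

Each letter's alphabet position (a=0..z=25) is mapped through 7·x+14 mod 26 — an affine cipher.
Reversing it on rijoa: r(17)→15·(17−14)≡19=t; i(8)→15·(8−14)≡14=o; j(9)→15·(9−14)≡3=d; o(14)→15·(14−14)≡0=a; a(0)→15·(0−14)≡24=y (all mod 26).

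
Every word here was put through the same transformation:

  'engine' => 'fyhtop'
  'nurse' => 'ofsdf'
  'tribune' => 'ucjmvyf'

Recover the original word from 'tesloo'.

strand

Shifts by position in engine: pos 0: e→f (+1), pos 1: n→y (+11), pos 2: g→h (+1), pos 3: i→t (+11) — repeating every 2. The shifts repeat in a cycle of length 2: positions 0,1,… shift by +1, +11, then the pattern repeats.
Decoding tesloo: t−1=s, e−11=t, s−1=r, l−11=a, o−1=n, o−11=d.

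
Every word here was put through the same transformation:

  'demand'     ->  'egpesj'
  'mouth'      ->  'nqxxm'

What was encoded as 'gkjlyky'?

fighter

In demand: d→e is +1, e→g is +2, m→p is +3, a→e is +4 — the shift increases by 1 each position. The shift increases by 1 at each position, starting from +1: 1, 2, 3, ….
Decoding gkjlyky: g−1=f, k−2=i, j−3=g, l−4=h, y−5=t, k−6=e, y−7=r.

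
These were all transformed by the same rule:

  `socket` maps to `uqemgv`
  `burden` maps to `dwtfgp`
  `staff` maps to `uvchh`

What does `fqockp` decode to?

domain

Compare letters: s→u is +2, o→q is +2, c→e is +2 — a constant shift. It's a constant shift of +2 (ROT2).
Undoing it on fqockp: f−2=d, q−2=o, o−2=m, c−2=a, k−2=i, p−2=n.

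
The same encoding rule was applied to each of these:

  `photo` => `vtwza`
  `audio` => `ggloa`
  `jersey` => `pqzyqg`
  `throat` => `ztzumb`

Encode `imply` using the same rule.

A repeating key of period 3 is used — shifts +6, +12, +8 over and over.
For imply: i+6=o, m+12=y, p+8=x, l+6=r, y+12=k.

oyxrk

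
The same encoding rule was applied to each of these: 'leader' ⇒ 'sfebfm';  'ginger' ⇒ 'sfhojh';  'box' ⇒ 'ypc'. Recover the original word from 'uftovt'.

The output letters match the input read backwards, each shifted +1: leader reversed is redael. The word is reversed, then every letter is shifted forward by 1.
Undoing it on uftovt: shift back: u−1=t, f−1=e, t−1=s, o−1=n, v−1=u, t−1=s → tesnus; then reverse → sunset.

sunset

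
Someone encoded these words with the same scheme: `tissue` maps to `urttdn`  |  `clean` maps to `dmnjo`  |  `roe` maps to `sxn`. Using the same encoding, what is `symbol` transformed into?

tzncxm

Vowels shift forward by 9 and consonants shift forward by 1.
On symbol: s(cons)+1=t, y(cons)+1=z, m(cons)+1=n, b(cons)+1=c, o(vowel)+9=x, l(cons)+1=m.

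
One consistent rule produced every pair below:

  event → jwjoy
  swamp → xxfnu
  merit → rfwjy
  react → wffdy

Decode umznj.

Shifts by position in event: pos 0: e→j (+5), pos 1: v→w (+1), pos 2: e→j (+5), pos 3: n→o (+1) — repeating every 2. The shifts repeat in a cycle of length 2: positions 0,1,… shift by +5, +1, then the pattern repeats.
Reversing it on umznj: u−5=p, m−1=l, z−5=u, n−1=m, j−5=e.

plume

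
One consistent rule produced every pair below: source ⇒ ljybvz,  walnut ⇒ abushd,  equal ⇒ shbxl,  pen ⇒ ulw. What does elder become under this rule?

ylksl

The output letters match the input read backwards, each shifted +7: source reversed is ecruos. Read the word backwards and shift each letter +7.
For elder: reverse → redle; then shift: r+7=y, e+7=l, d+7=k, l+7=s, e+7=l.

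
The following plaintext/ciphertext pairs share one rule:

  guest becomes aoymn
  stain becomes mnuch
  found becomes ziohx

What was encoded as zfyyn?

Each letter is shifted forward by 20 in the alphabet (a Caesar shift of +20).
Undoing it on zfyyn: z−20=f, f−20=l, y−20=e, y−20=e, n−20=t.

fleet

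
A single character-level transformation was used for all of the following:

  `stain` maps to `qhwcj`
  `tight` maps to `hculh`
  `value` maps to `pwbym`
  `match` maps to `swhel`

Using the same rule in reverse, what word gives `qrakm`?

s(18)→q(16) and t(19)→h(7) fit y≡17x+22 (mod 26); the inverse of 17 mod 26 is 23. This is an affine cipher: with a=0,…,z=25, each position x becomes (17x+22) mod 26.
Reversing it on qrakm: q(16)→23·(16−22)≡18=s; r(17)→23·(17−22)≡15=p; a(0)→23·(0−22)≡14=o; k(10)→23·(10−22)≡10=k; m(12)→23·(12−22)≡4=e (all mod 26).

spoke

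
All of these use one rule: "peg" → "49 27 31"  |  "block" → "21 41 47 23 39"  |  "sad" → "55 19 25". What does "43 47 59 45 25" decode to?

p(#16)→49 and e(#5)→27: differences scale by 2, so n = 2·pos + 17. Each letter becomes 2×(its alphabet position, a=1..z=26) + 17.
Reversing it on 43 47 59 45 25: 43→(43−17)÷2=13=m, 47→(47−17)÷2=15=o, 59→(59−17)÷2=21=u, 45→(45−17)÷2=14=n, 25→(25−17)÷2=4=d.

mound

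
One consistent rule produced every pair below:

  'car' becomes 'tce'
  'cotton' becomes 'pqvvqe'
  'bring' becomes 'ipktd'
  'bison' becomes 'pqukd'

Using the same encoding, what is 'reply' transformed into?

The output letters match the input read backwards, each shifted +2: car reversed is rac. Read the word backwards and shift each letter +2.
Applying it to reply: reverse → ylper; then shift: y+2=a, l+2=n, p+2=r, e+2=g, r+2=t.

anrgt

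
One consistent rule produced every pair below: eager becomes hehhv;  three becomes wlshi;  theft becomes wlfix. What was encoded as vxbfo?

stack

Shifts by position in eager: pos 0: e→h (+3), pos 1: a→e (+4), pos 2: g→h (+1), pos 3: e→h (+3), pos 4: r→v (+4) — repeating every 3. A repeating key of period 3 is used — shifts +3, +4, +1 over and over.
Undoing it on vxbfo: v−3=s, x−4=t, b−1=a, f−3=c, o−4=k.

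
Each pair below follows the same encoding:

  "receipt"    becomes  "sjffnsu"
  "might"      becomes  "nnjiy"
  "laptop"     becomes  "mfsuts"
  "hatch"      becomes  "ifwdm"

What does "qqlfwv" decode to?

pliers

Shifts by position in receipt: pos 0: r→s (+1), pos 1: e→j (+5), pos 2: c→f (+3), pos 3: e→f (+1), pos 4: i→n (+5), pos 5: p→s (+3) — repeating every 3. A repeating key of period 3 is used — shifts +1, +5, +3 over and over.
Undoing it on qqlfwv: q−1=p, q−5=l, l−3=i, f−1=e, w−5=r, v−3=s.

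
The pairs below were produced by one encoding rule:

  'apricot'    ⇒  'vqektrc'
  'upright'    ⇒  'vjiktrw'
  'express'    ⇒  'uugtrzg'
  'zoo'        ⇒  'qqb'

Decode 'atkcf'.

The output letters match the input read backwards, each shifted +2: apricot reversed is tocirpa. Read the word backwards and shift each letter +2.
Undoing it on atkcf: shift back: a−2=y, t−2=r, k−2=i, c−2=a, f−2=d → yriad; then reverse → dairy.

dairy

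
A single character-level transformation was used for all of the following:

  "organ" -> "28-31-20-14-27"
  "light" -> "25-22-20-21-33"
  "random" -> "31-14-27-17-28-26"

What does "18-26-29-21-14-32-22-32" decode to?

emphasis

The number is (letter's place in the alphabet, a=1) + 13.
Reversing it on 18-26-29-21-14-32-22-32: 18→(18−13)÷1=5=e, 26→(26−13)÷1=13=m, 29→(29−13)÷1=16=p, 21→(21−13)÷1=8=h, 14→(14−13)÷1=1=a, 32→(32−13)÷1=19=s, 22→(22−13)÷1=9=i, 32→(32−13)÷1=19=s.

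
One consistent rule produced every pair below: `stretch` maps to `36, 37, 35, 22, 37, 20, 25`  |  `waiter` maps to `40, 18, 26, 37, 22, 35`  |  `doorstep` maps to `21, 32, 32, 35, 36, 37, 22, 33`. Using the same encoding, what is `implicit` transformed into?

26, 30, 33, 29, 26, 20, 26, 37

s is letter #19 and maps to 36: an offset of 17. The number is (letter's place in the alphabet, a=1) + 17.
Applying it to implicit: i=9→26, m=13→30, p=16→33, l=12→29, i=9→26, c=3→20, i=9→26, t=20→37.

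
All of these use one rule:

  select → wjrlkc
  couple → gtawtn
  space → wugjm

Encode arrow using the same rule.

Each letter shifts forward by (position + 4), i.e. 4, 5, 6, … — the shift grows by one for each successive letter.
Applying it to arrow: a+4=e, r+5=w, r+6=x, o+7=v, w+8=e.

ewxve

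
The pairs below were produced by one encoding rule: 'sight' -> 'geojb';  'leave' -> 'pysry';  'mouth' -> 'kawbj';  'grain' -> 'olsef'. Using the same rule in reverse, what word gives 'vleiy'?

price

s(18)→g(6) and i(8)→e(4) fit y≡21x+18 (mod 26); the inverse of 21 mod 26 is 5. Treating letters as 0–25, the rule is x ↦ 21x + 18 (mod 26).
Undoing it on vleiy: v(21)→5·(21−18)≡15=p; l(11)→5·(11−18)≡17=r; e(4)→5·(4−18)≡8=i; i(8)→5·(8−18)≡2=c; y(24)→5·(24−18)≡4=e (all mod 26).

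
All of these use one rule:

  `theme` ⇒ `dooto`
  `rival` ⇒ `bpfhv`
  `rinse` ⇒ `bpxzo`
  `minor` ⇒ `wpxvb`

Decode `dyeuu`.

Shifts by position in theme: pos 0: t→d (+10), pos 1: h→o (+7), pos 2: e→o (+10), pos 3: m→t (+7) — repeating every 2. A repeating key of period 2 is used — shifts +10, +7 over and over.
Reversing it on dyeuu: d−10=t, y−7=r, e−10=u, u−7=n, u−10=k.

trunk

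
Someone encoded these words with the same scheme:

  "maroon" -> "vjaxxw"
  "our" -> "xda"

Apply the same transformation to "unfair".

dwojra

Compare letters: m→v is +9, a→j is +9, r→a is +9 — a constant shift. Every letter moves 9 places later in the alphabet, wrapping around z→a.
On unfair: u+9=d, n+9=w, f+9=o, a+9=j, i+9=r, r+9=a.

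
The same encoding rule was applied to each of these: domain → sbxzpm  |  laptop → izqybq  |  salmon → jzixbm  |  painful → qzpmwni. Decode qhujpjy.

d(3)→s(18) and o(14)→b(1) fit y≡15x+25 (mod 26); the inverse of 15 mod 26 is 7. Treating letters as 0–25, the rule is x ↦ 15x + 25 (mod 26).
Reversing it on qhujpjy: q(16)→7·(16−25)≡15=p; h(7)→7·(7−25)≡4=e; u(20)→7·(20−25)≡17=r; j(9)→7·(9−25)≡18=s; p(15)→7·(15−25)≡8=i; j(9)→7·(9−25)≡18=s; y(24)→7·(24−25)≡19=t (all mod 26).

persist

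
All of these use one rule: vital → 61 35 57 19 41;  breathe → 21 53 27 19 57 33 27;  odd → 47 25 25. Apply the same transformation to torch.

57 47 53 23 33

Each letter becomes 2×(its alphabet position, a=1..z=26) + 17.
For torch: t=20→57, o=15→47, r=18→53, c=3→23, h=8→33.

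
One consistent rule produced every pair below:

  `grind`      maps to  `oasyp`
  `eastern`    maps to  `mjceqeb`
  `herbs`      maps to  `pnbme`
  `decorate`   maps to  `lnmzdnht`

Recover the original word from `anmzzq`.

second

The shift increases by 1 at each position, starting from +8: 8, 9, 10, ….
Reversing it on anmzzq: a−8=s, n−9=e, m−10=c, z−11=o, z−12=n, q−13=d.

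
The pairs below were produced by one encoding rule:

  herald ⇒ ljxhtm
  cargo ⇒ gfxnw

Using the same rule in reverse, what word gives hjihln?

In herald: h→l is +4, e→j is +5, r→x is +6, a→h is +7 — the shift increases by 1 each position. The shift increases by 1 at each position, starting from +4: 4, 5, 6, ….
Decoding hjihln: h−4=d, j−5=e, i−6=c, h−7=a, l−8=d, n−9=e.

decade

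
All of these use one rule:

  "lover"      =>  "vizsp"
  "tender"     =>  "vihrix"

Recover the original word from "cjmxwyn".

justify

The output letters match the input read backwards, each shifted +4: lover reversed is revol. Two steps: reverse the string, then apply a Caesar shift of +4.
Reversing it on cjmxwyn: shift back: c−4=y, j−4=f, m−4=i, x−4=t, w−4=s, y−4=u, n−4=j → yfitsuj; then reverse → justify.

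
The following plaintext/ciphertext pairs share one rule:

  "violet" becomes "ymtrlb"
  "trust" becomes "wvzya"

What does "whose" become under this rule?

zltyl

In violet: v→y is +3, i→m is +4, o→t is +5, l→r is +6 — the shift increases by 1 each position. Letter i (0-indexed) is shifted by i+3, so successive shifts are 3, 4, 5, ….
For whose: w+3=z, h+4=l, o+5=t, s+6=y, e+7=l.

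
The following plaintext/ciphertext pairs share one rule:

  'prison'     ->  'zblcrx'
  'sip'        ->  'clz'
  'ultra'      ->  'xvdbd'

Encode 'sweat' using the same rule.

The rule splits by letter class: vowels +3, consonants +10.
For sweat: s(cons)+10=c, w(cons)+10=g, e(vowel)+3=h, a(vowel)+3=d, t(cons)+10=d.

cghdd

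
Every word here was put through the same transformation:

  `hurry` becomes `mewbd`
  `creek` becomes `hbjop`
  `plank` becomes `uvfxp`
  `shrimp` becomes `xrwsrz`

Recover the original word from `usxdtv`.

Shifts by position in hurry: pos 0: h→m (+5), pos 1: u→e (+10), pos 2: r→w (+5), pos 3: r→b (+10) — repeating every 2. The shifts repeat in a cycle of length 2: positions 0,1,… shift by +5, +10, then the pattern repeats.
Decoding usxdtv: u−5=p, s−10=i, x−5=s, d−10=t, t−5=o, v−10=l.

pistol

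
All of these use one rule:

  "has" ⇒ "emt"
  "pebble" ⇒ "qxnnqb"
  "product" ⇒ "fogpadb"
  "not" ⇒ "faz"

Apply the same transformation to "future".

The output letters match the input read backwards, each shifted +12: has reversed is sah. Read the word backwards and shift each letter +12.
On future: reverse → erutuf; then shift: e+12=q, r+12=d, u+12=g, t+12=f, u+12=g, f+12=r.

qdgfgr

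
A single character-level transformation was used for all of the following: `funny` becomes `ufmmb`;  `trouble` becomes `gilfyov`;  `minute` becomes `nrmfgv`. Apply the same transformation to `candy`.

xzmwb

Each pair mirrors across the alphabet (f↔u, u↔f, n↔m): positions sum to 25. Each letter is replaced by its mirror in the alphabet: a↔z, b↔y, c↔x, and so on (the Atbash cipher).
For candy: c↔x, a↔z, n↔m, d↔w, y↔b.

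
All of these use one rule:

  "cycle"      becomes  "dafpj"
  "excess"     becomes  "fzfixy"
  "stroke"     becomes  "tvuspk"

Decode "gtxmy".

fruit

Each letter shifts forward by (position + 1), i.e. 1, 2, 3, … — the shift grows by one for each successive letter.
Undoing it on gtxmy: g−1=f, t−2=r, x−3=u, m−4=i, y−5=t.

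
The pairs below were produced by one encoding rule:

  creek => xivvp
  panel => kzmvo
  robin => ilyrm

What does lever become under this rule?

ovevi

Each pair mirrors across the alphabet (c↔x, r↔i, e↔v): positions sum to 25. Letters are reflected about the middle of the alphabet (position → 25−position): Atbash.
On lever: l↔o, e↔v, v↔e, e↔v, r↔i.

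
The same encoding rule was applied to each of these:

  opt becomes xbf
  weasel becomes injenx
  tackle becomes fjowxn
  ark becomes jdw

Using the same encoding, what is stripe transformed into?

The shift depends on letter class: consonant p→b is +12, but vowel o→x is +9. Two shifts are in play — +9 for a/e/i/o/u, +12 for every other letter.
On stripe: s(cons)+12=e, t(cons)+12=f, r(cons)+12=d, i(vowel)+9=r, p(cons)+12=b, e(vowel)+9=n.

efdrbn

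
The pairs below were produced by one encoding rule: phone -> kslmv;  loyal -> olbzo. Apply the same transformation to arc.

zix

Each letter is replaced by its mirror in the alphabet: a↔z, b↔y, c↔x, and so on (the Atbash cipher).
Applying it to arc: a↔z, r↔i, c↔x.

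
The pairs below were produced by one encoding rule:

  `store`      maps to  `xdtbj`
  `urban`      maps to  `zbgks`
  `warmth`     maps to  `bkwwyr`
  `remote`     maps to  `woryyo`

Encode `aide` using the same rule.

fsio

It's a Vigenère-style cipher with numeric key [5,10]: position i shifts by key[i mod 2].
Applying it to aide: a+5=f, i+10=s, d+5=i, e+10=o.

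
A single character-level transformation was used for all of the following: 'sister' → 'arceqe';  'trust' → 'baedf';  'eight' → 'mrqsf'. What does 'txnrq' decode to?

lodge

In sister: s→a is +8, i→r is +9, s→c is +10, t→e is +11 — the shift increases by 1 each position. The shift increases by 1 at each position, starting from +8: 8, 9, 10, ….
Undoing it on txnrq: t−8=l, x−9=o, n−10=d, r−11=g, q−12=e.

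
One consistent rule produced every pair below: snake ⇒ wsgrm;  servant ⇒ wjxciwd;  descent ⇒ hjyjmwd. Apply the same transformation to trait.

In snake: s→w is +4, n→s is +5, a→g is +6, k→r is +7 — the shift increases by 1 each position. Letter i (0-indexed) is shifted by i+4, so successive shifts are 4, 5, 6, ….
On trait: t+4=x, r+5=w, a+6=g, i+7=p, t+8=b.

xwgpb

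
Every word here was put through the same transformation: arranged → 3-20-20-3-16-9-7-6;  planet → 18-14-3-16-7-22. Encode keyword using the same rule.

Each letter is replaced by its alphabet position (a=1..z=26) + 2.
On keyword: k=11→13, e=5→7, y=25→27, w=23→25, o=15→17, r=18→20, d=4→6.

13-7-27-25-17-20-6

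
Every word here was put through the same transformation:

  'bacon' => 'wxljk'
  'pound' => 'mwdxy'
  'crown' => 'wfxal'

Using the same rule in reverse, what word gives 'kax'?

The word is reversed, then every letter is shifted forward by 9.
Decoding kax: shift back: k−9=b, a−9=r, x−9=o → bro; then reverse → orb.

orb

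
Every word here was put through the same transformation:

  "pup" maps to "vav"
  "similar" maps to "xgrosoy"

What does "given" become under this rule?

tkbom

The output letters match the input read backwards, each shifted +6: pup reversed is pup. Read the word backwards and shift each letter +6.
Applying it to given: reverse → nevig; then shift: n+6=t, e+6=k, v+6=b, i+6=o, g+6=m.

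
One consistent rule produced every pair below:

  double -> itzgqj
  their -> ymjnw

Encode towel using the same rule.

ytbjq

It's a constant shift of +5 (ROT5).
For towel: t+5=y, o+5=t, w+5=b, e+5=j, l+5=q.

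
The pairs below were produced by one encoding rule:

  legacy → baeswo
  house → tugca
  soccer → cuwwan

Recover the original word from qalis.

l(11)→b(1) and e(4)→a(0) fit y≡15x+18 (mod 26); the inverse of 15 mod 26 is 7. Each letter's alphabet position (a=0..z=25) is mapped through 15·x+18 mod 26 — an affine cipher.
Reversing it on qalis: q(16)→7·(16−18)≡12=m; a(0)→7·(0−18)≡4=e; l(11)→7·(11−18)≡3=d; i(8)→7·(8−18)≡8=i; s(18)→7·(18−18)≡0=a (all mod 26).

media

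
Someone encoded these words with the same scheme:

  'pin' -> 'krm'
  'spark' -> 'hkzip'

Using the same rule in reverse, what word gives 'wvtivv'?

degree

Letters are reflected about the middle of the alphabet (position → 25−position): Atbash.
Reversing it on wvtivv: w↔d, v↔e, t↔g, i↔r, v↔e, v↔e.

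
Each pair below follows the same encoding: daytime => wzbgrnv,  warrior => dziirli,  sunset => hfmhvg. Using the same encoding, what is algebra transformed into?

zotvyiz

Each pair mirrors across the alphabet (d↔w, a↔z, y↔b): positions sum to 25. Letters are reflected about the middle of the alphabet (position → 25−position): Atbash.
On algebra: a↔z, l↔o, g↔t, e↔v, b↔y, r↔i, a↔z.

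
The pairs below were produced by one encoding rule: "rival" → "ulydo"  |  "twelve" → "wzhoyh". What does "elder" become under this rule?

Compare letters: r→u is +3, i→l is +3, v→y is +3 — a constant shift. This is a Caesar cipher with shift 3.
Applying it to elder: e+3=h, l+3=o, d+3=g, e+3=h, r+3=u.

hoghu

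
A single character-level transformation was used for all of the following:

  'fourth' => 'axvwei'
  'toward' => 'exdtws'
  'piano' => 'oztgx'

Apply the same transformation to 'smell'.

f(5)→a(0) and o(14)→x(23) fit y≡17x+19 (mod 26); the inverse of 17 mod 26 is 23. Treating letters as 0–25, the rule is x ↦ 17x + 19 (mod 26).
Applying it to smell: s(18)→17·18+19≡13=n; m(12)→17·12+19≡15=p; e(4)→17·4+19≡9=j; l(11)→17·11+19≡24=y; l(11)→17·11+19≡24=y (all mod 26).

npjyy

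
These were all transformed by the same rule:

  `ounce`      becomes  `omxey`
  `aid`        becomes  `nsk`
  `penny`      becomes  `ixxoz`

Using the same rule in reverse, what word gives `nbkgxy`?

The output letters match the input read backwards, each shifted +10: ounce reversed is ecnuo. Read the word backwards and shift each letter +10.
Reversing it on nbkgxy: shift back: n−10=d, b−10=r, k−10=a, g−10=w, x−10=n, y−10=o → drawno; then reverse → onward.

onward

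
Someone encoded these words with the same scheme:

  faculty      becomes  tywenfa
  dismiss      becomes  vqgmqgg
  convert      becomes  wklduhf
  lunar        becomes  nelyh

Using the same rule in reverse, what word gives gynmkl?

f(5)→t(19) and a(0)→y(24) fit y≡25x+24 (mod 26); the inverse of 25 mod 26 is 25. Treating letters as 0–25, the rule is x ↦ 25x + 24 (mod 26).
Undoing it on gynmkl: g(6)→25·(6−24)≡18=s; y(24)→25·(24−24)≡0=a; n(13)→25·(13−24)≡11=l; m(12)→25·(12−24)≡12=m; k(10)→25·(10−24)≡14=o; l(11)→25·(11−24)≡13=n (all mod 26).

salmon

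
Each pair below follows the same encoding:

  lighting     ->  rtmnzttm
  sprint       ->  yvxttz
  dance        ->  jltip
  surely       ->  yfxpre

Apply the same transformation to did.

The shift depends on letter class: consonant l→r is +6, but vowel i→t is +11. The rule splits by letter class: vowels +11, consonants +6.
Applying it to did: d(cons)+6=j, i(vowel)+11=t, d(cons)+6=j.

jtj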